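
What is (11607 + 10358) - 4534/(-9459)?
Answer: 207771469/9459 ≈ 21965.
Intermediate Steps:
(11607 + 10358) - 4534/(-9459) = 21965 - 4534*(-1/9459) = 21965 + 4534/9459 = 207771469/9459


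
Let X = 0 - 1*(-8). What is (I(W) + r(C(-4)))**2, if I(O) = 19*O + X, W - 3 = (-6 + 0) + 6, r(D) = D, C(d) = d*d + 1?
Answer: 6724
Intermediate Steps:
X = 8 (X = 0 + 8 = 8)
C(d) = 1 + d**2 (C(d) = d**2 + 1 = 1 + d**2)
W = 3 (W = 3 + ((-6 + 0) + 6) = 3 + (-6 + 6) = 3 + 0 = 3)
I(O) = 8 + 19*O (I(O) = 19*O + 8 = 8 + 19*O)
(I(W) + r(C(-4)))**2 = ((8 + 19*3) + (1 + (-4)**2))**2 = ((8 + 57) + (1 + 16))**2 = (65 + 17)**2 = 82**2 = 6724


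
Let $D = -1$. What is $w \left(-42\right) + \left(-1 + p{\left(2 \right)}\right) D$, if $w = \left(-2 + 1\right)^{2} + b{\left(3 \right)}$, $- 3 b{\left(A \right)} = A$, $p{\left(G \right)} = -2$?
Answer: $3$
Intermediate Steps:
$b{\left(A \right)} = - \frac{A}{3}$
$w = 0$ ($w = \left(-2 + 1\right)^{2} - 1 = \left(-1\right)^{2} - 1 = 1 - 1 = 0$)
$w \left(-42\right) + \left(-1 + p{\left(2 \right)}\right) D = 0 \left(-42\right) + \left(-1 - 2\right) \left(-1\right) = 0 - -3 = 0 + 3 = 3$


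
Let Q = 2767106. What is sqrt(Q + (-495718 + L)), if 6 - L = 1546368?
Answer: sqrt(725026) ≈ 851.48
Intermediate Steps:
L = -1546362 (L = 6 - 1*1546368 = 6 - 1546368 = -1546362)
sqrt(Q + (-495718 + L)) = sqrt(2767106 + (-495718 - 1546362)) = sqrt(2767106 - 2042080) = sqrt(725026)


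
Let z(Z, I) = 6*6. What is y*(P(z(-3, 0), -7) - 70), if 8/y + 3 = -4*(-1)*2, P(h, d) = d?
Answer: -616/5 ≈ -123.20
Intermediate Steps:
z(Z, I) = 36
y = 8/5 (y = 8/(-3 - 4*(-1)*2) = 8/(-3 + 4*2) = 8/(-3 + 8) = 8/5 ≈ 1.6000)
y*(P(z(-3, 0), -7) - 70) = 8*(-7 - 70)/5 = (8/5)*(-77) = -616/5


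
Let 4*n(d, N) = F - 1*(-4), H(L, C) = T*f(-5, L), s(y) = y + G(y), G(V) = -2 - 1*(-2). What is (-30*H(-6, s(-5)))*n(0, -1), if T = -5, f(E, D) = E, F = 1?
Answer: -1875/2 ≈ -937.50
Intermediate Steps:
G(V) = 0 (G(V) = -2 + 2 = 0)
s(y) = y (s(y) = y + 0 = y)
H(L, C) = 25 (H(L, C) = -5*(-5) = 25)
n(d, N) = 5/4 (n(d, N) = (1 - 1*(-4))/4 = (1 + 4)/4 = (1/4)*5 = 5/4)
(-30*H(-6, s(-5)))*n(0, -1) = -30*25*(5/4) = -750*5/4 = -1875/2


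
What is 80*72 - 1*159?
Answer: 5601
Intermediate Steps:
80*72 - 1*159 = 5760 - 159 = 5601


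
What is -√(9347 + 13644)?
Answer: -√22991 ≈ -151.63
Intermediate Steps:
-√(9347 + 13644) = -√22991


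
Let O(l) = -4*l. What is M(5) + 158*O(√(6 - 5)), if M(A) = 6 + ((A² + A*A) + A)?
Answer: -571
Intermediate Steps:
M(A) = 6 + A + 2*A² (M(A) = 6 + ((A² + A²) + A) = 6 + (2*A² + A) = 6 + (A + 2*A²) = 6 + A + 2*A²)
M(5) + 158*O(√(6 - 5)) = (6 + 5 + 2*5²) + 158*(-4*√(6 - 5)) = (6 + 5 + 2*25) + 158*(-4*√1) = (6 + 5 + 50) + 158*(-4*1) = 61 + 158*(-4) = 61 - 632 = -571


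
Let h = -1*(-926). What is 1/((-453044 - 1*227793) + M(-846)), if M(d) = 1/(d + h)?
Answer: -80/54466959 ≈ -1.4688e-6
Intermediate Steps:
h = 926
M(d) = 1/(926 + d) (M(d) = 1/(d + 926) = 1/(926 + d))
1/((-453044 - 1*227793) + M(-846)) = 1/((-453044 - 1*227793) + 1/(926 - 846)) = 1/((-453044 - 227793) + 1/80) = 1/(-680837 + 1/80) = 1/(-54466959/80) = -80/54466959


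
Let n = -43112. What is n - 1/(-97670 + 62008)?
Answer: -1537460143/35662 ≈ -43112.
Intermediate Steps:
n - 1/(-97670 + 62008) = -43112 - 1/(-97670 + 62008) = -43112 - 1/(-35662) = -43112 - 1*(-1/35662) = -43112 + 1/35662 = -1537460143/35662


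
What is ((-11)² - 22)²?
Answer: 9801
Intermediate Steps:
((-11)² - 22)² = (121 - 22)² = 99² = 9801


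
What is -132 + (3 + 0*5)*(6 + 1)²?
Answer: 15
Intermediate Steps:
-132 + (3 + 0*5)*(6 + 1)² = -132 + (3 + 0)*7² = -132 + 3*49 = -132 + 147 = 15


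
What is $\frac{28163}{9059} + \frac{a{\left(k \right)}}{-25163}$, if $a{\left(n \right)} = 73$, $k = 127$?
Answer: $\frac{708004262}{227951617} \approx 3.1059$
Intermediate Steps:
$\frac{28163}{9059} + \frac{a{\left(k \right)}}{-25163} = \frac{28163}{9059} + \frac{73}{-25163} = 28163 \cdot \frac{1}{9059} + 73 \left(- \frac{1}{25163}\right) = \frac{28163}{9059} - \frac{73}{25163} = \frac{708004262}{227951617}$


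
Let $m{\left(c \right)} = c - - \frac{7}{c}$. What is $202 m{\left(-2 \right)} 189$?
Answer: $-209979$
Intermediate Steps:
$m{\left(c \right)} = c + \frac{7}{c}$
$202 m{\left(-2 \right)} 189 = 202 \left(-2 + \frac{7}{-2}\right) 189 = 202 \left(-2 + 7 \left(- \frac{1}{2}\right)\right) 189 = 202 \left(-2 - \frac{7}{2}\right) 189 = 202 \left(- \frac{11}{2}\right) 189 = \left(-1111\right) 189 = -209979$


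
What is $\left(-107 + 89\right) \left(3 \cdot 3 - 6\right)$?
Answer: $-54$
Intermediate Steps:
$\left(-107 + 89\right) \left(3 \cdot 3 - 6\right) = - 18 \left(9 - 6\right) = \left(-18\right) 3 = -54$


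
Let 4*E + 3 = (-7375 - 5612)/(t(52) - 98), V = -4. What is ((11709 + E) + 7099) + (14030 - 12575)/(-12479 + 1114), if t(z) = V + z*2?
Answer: 312469255/18184 ≈ 17184.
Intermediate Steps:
t(z) = -4 + 2*z (t(z) = -4 + z*2 = -4 + 2*z)
E = -12993/8 (E = -3/4 + ((-7375 - 5612)/((-4 + 2*52) - 98))/4 = -3/4 + (-12987/((-4 + 104) - 98))/4 = -3/4 + (-12987/(100 - 98))/4 = -3/4 + (-12987/2)/4 = -3/4 + (-12987*1/2)/4 = -3/4 + (1/4)*(-12987/2) = -3/4 - 12987/8 = -12993/8 ≈ -1624.1)
((11709 + E) + 7099) + (14030 - 12575)/(-12479 + 1114) = ((11709 - 12993/8) + 7099) + (14030 - 12575)/(-12479 + 1114) = (80679/8 + 7099) + 1455/(-11365) = 137471/8 + 1455*(-1/11365) = 137471/8 - 291/2273 = 312469255/18184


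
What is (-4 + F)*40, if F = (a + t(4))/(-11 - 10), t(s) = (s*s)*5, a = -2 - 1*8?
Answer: -880/3 ≈ -293.33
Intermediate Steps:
a = -10 (a = -2 - 8 = -10)
t(s) = 5*s² (t(s) = s²*5 = 5*s²)
F = -10/3 (F = (-10 + 5*4²)/(-11 - 10) = (-10 + 5*16)/(-21) = (-10 + 80)*(-1/21) = 70*(-1/21) = -10/3 ≈ -3.3333)
(-4 + F)*40 = (-4 - 10/3)*40 = -22/3*40 = -880/3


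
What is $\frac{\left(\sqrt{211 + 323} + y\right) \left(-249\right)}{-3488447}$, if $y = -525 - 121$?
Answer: $- \frac{160854}{3488447} + \frac{249 \sqrt{534}}{3488447} \approx -0.044461$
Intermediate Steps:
$y = -646$ ($y = -525 - 121 = -646$)
$\frac{\left(\sqrt{211 + 323} + y\right) \left(-249\right)}{-3488447} = \frac{\left(\sqrt{211 + 323} - 646\right) \left(-249\right)}{-3488447} = \left(\sqrt{534} - 646\right) \left(-249\right) \left(- \frac{1}{3488447}\right) = \left(-646 + \sqrt{534}\right) \left(-249\right) \left(- \frac{1}{3488447}\right) = \left(160854 - 249 \sqrt{534}\right) \left(- \frac{1}{3488447}\right) = - \frac{160854}{3488447} + \frac{249 \sqrt{534}}{3488447}$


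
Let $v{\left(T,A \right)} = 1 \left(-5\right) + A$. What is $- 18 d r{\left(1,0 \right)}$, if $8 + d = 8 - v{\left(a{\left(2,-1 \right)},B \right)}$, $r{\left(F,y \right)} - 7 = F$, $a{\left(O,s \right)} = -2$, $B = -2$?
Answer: $-1008$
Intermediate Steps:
$r{\left(F,y \right)} = 7 + F$
$v{\left(T,A \right)} = -5 + A$
$d = 7$ ($d = -8 + \left(8 - \left(-5 - 2\right)\right) = -8 + \left(8 - -7\right) = -8 + \left(8 + 7\right) = -8 + 15 = 7$)
$- 18 d r{\left(1,0 \right)} = \left(-18\right) 7 \left(7 + 1\right) = \left(-126\right) 8 = -1008$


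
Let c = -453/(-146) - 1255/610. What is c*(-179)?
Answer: -833245/4453 ≈ -187.12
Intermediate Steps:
c = 4655/4453 (c = -453*(-1/146) - 1255*1/610 = 453/146 - 251/122 = 4655/4453 ≈ 1.0454)
c*(-179) = (4655/4453)*(-179) = -833245/4453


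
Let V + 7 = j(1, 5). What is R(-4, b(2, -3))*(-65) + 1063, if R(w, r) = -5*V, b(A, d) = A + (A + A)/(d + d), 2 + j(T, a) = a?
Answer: -237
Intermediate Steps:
j(T, a) = -2 + a
V = -4 (V = -7 + (-2 + 5) = -7 + 3 = -4)
b(A, d) = A + A/d (b(A, d) = A + (2*A)/((2*d)) = A + (2*A)*(1/(2*d)) = A + A/d)
R(w, r) = 20 (R(w, r) = -5*(-4) = 20)
R(-4, b(2, -3))*(-65) + 1063 = 20*(-65) + 1063 = -1300 + 1063 = -237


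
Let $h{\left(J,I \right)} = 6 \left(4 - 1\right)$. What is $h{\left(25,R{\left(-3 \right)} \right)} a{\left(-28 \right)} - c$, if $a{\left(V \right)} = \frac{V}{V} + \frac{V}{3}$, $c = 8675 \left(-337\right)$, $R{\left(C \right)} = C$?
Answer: $2923325$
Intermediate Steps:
$h{\left(J,I \right)} = 18$ ($h{\left(J,I \right)} = 6 \cdot 3 = 18$)
$c = -2923475$
$a{\left(V \right)} = 1 + \frac{V}{3}$ ($a{\left(V \right)} = 1 + V \frac{1}{3} = 1 + \frac{V}{3}$)
$h{\left(25,R{\left(-3 \right)} \right)} a{\left(-28 \right)} - c = 18 \left(1 + \frac{1}{3} \left(-28\right)\right) - -2923475 = 18 \left(1 - \frac{28}{3}\right) + 2923475 = 18 \left(- \frac{25}{3}\right) + 2923475 = -150 + 2923475 = 2923325$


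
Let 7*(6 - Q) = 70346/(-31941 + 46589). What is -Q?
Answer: -272435/51268 ≈ -5.3139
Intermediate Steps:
Q = 272435/51268 (Q = 6 - 70346/(7*(-31941 + 46589)) = 6 - 70346/(7*14648) = 6 - 1/7*35173/7324 = 6 - 35173/51268 = 272435/51268 ≈ 5.3139)
-Q = -1*272435/51268 = -272435/51268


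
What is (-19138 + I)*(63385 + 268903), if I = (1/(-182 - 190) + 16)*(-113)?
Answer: -647280326528/93 ≈ -6.9600e+9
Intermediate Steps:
I = -672463/372 (I = (1/(-372) + 16)*(-113) = (-1/372 + 16)*(-113) = (5951/372)*(-113) = -672463/372 ≈ -1807.7)
(-19138 + I)*(63385 + 268903) = (-19138 - 672463/372)*(63385 + 268903) = -7791799/372*332288 = -647280326528/93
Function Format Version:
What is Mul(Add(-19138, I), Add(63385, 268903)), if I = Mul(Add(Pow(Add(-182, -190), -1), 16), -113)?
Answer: Rational(-647280326528, 93) ≈ -6.9600e+9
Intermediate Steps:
I = Rational(-672463, 372) (I = Mul(Add(Pow(-372, -1), 16), -113) = Mul(Add(Rational(-1, 372), 16), -113) = Mul(Rational(5951, 372), -113) = Rational(-672463, 372) ≈ -1807.7)
Mul(Add(-19138, I), Add(63385, 268903)) = Mul(Add(-19138, Rational(-672463, 372)), Add(63385, 268903)) = Mul(Rational(-7791799, 372), 332288) = Rational(-647280326528, 93)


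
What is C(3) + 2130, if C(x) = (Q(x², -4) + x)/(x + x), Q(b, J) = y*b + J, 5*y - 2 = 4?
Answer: 63949/30 ≈ 2131.6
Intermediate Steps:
y = 6/5 (y = ⅖ + (⅕)*4 = ⅖ + ⅘ = 6/5 ≈ 1.2000)
Q(b, J) = J + 6*b/5 (Q(b, J) = 6*b/5 + J = J + 6*b/5)
C(x) = (-4 + x + 6*x²/5)/(2*x) (C(x) = ((-4 + 6*x²/5) + x)/(x + x) = (-4 + x + 6*x²/5)/((2*x)) = (-4 + x + 6*x²/5)*(1/(2*x)) = (-4 + x + 6*x²/5)/(2*x))
C(3) + 2130 = (½ - 2/3 + (⅗)*3) + 2130 = (½ - 2*⅓ + 9/5) + 2130 = (½ - ⅔ + 9/5) + 2130 = 49/30 + 2130 = 63949/30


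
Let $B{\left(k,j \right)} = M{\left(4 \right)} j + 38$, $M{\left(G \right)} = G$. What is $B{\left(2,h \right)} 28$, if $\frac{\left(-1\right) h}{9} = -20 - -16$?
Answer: $5096$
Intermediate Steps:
$h = 36$ ($h = - 9 \left(-20 - -16\right) = - 9 \left(-20 + 16\right) = \left(-9\right) \left(-4\right) = 36$)
$B{\left(k,j \right)} = 38 + 4 j$ ($B{\left(k,j \right)} = 4 j + 38 = 38 + 4 j$)
$B{\left(2,h \right)} 28 = \left(38 + 4 \cdot 36\right) 28 = \left(38 + 144\right) 28 = 182 \cdot 28 = 5096$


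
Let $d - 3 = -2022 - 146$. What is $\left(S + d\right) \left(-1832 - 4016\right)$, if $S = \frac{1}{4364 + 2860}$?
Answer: $\frac{265879303}{21} \approx 1.2661 \cdot 10^{7}$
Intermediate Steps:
$S = \frac{1}{7224} \approx 0.00013843$
$d = -2165$ ($d = 3 - 2168 = -2165$)
$\left(S + d\right) \left(-1832 - 4016\right) = \left(\frac{1}{7224} - 2165\right) \left(-1832 - 4016\right) = - \frac{15639959 \left(-1832 - 4016\right)}{7224} = \left(- \frac{15639959}{7224}\right) \left(-5848\right) = \frac{265879303}{21}$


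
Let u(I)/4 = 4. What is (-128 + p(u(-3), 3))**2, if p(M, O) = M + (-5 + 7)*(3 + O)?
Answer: 10000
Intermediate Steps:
u(I) = 16 (u(I) = 4*4 = 16)
p(M, O) = 6 + M + 2*O (p(M, O) = M + 2*(3 + O) = M + (6 + 2*O) = 6 + M + 2*O)
(-128 + p(u(-3), 3))**2 = (-128 + (6 + 16 + 2*3))**2 = (-128 + (6 + 16 + 6))**2 = (-128 + 28)**2 = (-100)**2 = 10000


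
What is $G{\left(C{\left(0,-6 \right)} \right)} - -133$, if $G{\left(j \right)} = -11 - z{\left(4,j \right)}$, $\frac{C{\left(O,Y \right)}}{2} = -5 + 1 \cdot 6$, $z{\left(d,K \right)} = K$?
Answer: $120$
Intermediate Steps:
$C{\left(O,Y \right)} = 2$ ($C{\left(O,Y \right)} = 2 \left(-5 + 1 \cdot 6\right) = 2 \left(-5 + 6\right) = 2 \cdot 1 = 2$)
$G{\left(j \right)} = -11 - j$
$G{\left(C{\left(0,-6 \right)} \right)} - -133 = \left(-11 - 2\right) - -133 = \left(-11 - 2\right) + 133 = -13 + 133 = 120$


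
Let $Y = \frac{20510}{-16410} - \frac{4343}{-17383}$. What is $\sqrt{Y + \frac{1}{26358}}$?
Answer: $\frac{i \sqrt{6978990006068912364178}}{83541689786} \approx 0.99998 i$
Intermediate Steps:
$Y = - \frac{28525670}{28525503}$ ($Y = 20510 \left(- \frac{1}{16410}\right) - - \frac{4343}{17383} = - \frac{2051}{1641} + \frac{4343}{17383} = - \frac{28525670}{28525503} \approx -1.0$)
$\sqrt{Y + \frac{1}{26358}} = \sqrt{- \frac{28525670}{28525503} + \frac{1}{26358}} = \sqrt{- \frac{83539009373}{83541689786}} = \frac{i \sqrt{6978990006068912364178}}{83541689786}$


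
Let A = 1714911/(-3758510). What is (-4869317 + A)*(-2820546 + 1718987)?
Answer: 20160048036690773779/3758510 ≈ 5.3638e+12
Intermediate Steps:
A = -1714911/3758510 (A = 1714911*(-1/3758510) = -1714911/3758510 ≈ -0.45627)
(-4869317 + A)*(-2820546 + 1718987) = (-4869317 - 1714911/3758510)*(-2820546 + 1718987) = -18301378352581/3758510*(-1101559) = 20160048036690773779/3758510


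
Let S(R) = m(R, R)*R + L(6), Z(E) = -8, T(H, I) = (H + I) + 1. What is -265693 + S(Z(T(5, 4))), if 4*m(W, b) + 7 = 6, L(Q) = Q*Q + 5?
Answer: -265650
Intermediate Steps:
T(H, I) = 1 + H + I
L(Q) = 5 + Q**2 (L(Q) = Q**2 + 5 = 5 + Q**2)
m(W, b) = -1/4 (m(W, b) = -7/4 + (1/4)*6 = -7/4 + 3/2 = -1/4)
S(R) = 41 - R/4 (S(R) = -R/4 + (5 + 6**2) = -R/4 + (5 + 36) = -R/4 + 41 = 41 - R/4)
-265693 + S(Z(T(5, 4))) = -265693 + (41 - 1/4*(-8)) = -265693 + (41 + 2) = -265693 + 43 = -265650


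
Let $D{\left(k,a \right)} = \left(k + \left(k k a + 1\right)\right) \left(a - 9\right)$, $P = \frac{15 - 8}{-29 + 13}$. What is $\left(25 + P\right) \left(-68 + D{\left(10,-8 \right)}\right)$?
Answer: $\frac{5244585}{16} \approx 3.2779 \cdot 10^{5}$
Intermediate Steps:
$P = - \frac{7}{16}$ ($P = \frac{7}{-16} = 7 \left(- \frac{1}{16}\right) = - \frac{7}{16} \approx -0.4375$)
$D{\left(k,a \right)} = \left(-9 + a\right) \left(1 + k + a k^{2}\right)$ ($D{\left(k,a \right)} = \left(k + \left(k^{2} a + 1\right)\right) \left(-9 + a\right) = \left(k + \left(a k^{2} + 1\right)\right) \left(-9 + a\right) = \left(k + \left(1 + a k^{2}\right)\right) \left(-9 + a\right) = \left(1 + k + a k^{2}\right) \left(-9 + a\right) = \left(-9 + a\right) \left(1 + k + a k^{2}\right)$)
$\left(25 + P\right) \left(-68 + D{\left(10,-8 \right)}\right) = \left(25 - \frac{7}{16}\right) \left(-68 - \left(187 - 7200 - \left(-8\right)^{2} \cdot 10^{2}\right)\right) = \frac{393 \left(-68 - \left(-6213 - 7200\right)\right)}{16} = \frac{393 \left(-68 - -13413\right)}{16} = \frac{393 \left(-68 + 13413\right)}{16} = \frac{393}{16} \cdot 13345 = \frac{5244585}{16}$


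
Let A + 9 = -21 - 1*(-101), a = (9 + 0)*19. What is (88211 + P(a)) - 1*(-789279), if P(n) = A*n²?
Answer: 2953601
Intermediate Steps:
a = 171 (a = 9*19 = 171)
A = 71 (A = -9 + (-21 - 1*(-101)) = -9 + (-21 + 101) = -9 + 80 = 71)
P(n) = 71*n²
(88211 + P(a)) - 1*(-789279) = (88211 + 71*171²) - 1*(-789279) = (88211 + 71*29241) + 789279 = (88211 + 2076111) + 789279 = 2164322 + 789279 = 2953601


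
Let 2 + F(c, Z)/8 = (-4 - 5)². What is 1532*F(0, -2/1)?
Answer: 968224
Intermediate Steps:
F(c, Z) = 632 (F(c, Z) = -16 + 8*(-4 - 5)² = -16 + 8*(-9)² = -16 + 8*81 = -16 + 648 = 632)
1532*F(0, -2/1) = 1532*632 = 968224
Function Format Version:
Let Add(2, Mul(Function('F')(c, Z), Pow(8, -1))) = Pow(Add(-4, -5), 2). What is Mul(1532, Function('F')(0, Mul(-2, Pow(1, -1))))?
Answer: 968224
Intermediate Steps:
Function('F')(c, Z) = 632 (Function('F')(c, Z) = Add(-16, Mul(8, Pow(Add(-4, -5), 2))) = Add(-16, Mul(8, Pow(-9, 2))) = Add(-16, Mul(8, 81)) = Add(-16, 648) = 632)
Mul(1532, Function('F')(0, Mul(-2, Pow(1, -1)))) = Mul(1532, 632) = 968224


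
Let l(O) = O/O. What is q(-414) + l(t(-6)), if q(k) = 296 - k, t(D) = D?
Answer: 711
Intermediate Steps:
l(O) = 1
q(-414) + l(t(-6)) = (296 - 1*(-414)) + 1 = (296 + 414) + 1 = 710 + 1 = 711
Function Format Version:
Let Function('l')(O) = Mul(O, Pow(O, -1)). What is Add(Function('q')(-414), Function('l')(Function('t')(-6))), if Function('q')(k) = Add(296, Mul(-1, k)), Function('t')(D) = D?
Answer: 711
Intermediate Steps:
Function('l')(O) = 1
Add(Function('q')(-414), Function('l')(Function('t')(-6))) = Add(Add(296, Mul(-1, -414)), 1) = Add(Add(296, 414), 1) = Add(710, 1) = 711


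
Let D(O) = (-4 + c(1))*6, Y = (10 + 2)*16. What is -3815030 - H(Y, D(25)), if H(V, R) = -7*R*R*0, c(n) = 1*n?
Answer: -3815030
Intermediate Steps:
c(n) = n
Y = 192 (Y = 12*16 = 192)
D(O) = -18 (D(O) = (-4 + 1)*6 = -3*6 = -18)
H(V, R) = 0 (H(V, R) = -7*R²*0 = 0)
-3815030 - H(Y, D(25)) = -3815030 - 1*0 = -3815030 + 0 = -3815030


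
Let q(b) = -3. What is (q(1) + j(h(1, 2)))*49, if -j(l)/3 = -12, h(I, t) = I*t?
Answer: 1617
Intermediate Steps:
j(l) = 36 (j(l) = -3*(-12) = 36)
(q(1) + j(h(1, 2)))*49 = (-3 + 36)*49 = 33*49 = 1617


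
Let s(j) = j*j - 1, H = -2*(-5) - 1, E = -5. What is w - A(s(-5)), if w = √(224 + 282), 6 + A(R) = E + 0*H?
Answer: 11 + √506 ≈ 33.494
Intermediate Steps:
H = 9 (H = 10 - 1 = 9)
s(j) = -1 + j² (s(j) = j² - 1 = -1 + j²)
A(R) = -11 (A(R) = -6 + (-5 + 0*9) = -6 + (-5 + 0) = -6 - 5 = -11)
w = √506 ≈ 22.494
w - A(s(-5)) = √506 - 1*(-11) = √506 + 11 = 11 + √506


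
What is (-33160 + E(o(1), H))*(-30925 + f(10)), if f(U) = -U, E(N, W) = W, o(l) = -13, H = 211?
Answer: 1019277315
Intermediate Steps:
(-33160 + E(o(1), H))*(-30925 + f(10)) = (-33160 + 211)*(-30925 - 1*10) = -32949*(-30925 - 10) = -32949*(-30935) = 1019277315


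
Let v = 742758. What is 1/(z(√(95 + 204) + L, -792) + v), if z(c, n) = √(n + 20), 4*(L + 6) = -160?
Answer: 371379/275844723668 - I*√193/275844723668 ≈ 1.3463e-6 - 5.0363e-11*I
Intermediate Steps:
L = -46 (L = -6 + (¼)*(-160) = -6 - 40 = -46)
z(c, n) = √(20 + n)
1/(z(√(95 + 204) + L, -792) + v) = 1/(√(20 - 792) + 742758) = 1/(√(-772) + 742758) = 1/(2*I*√193 + 742758) = 1/(742758 + 2*I*√193)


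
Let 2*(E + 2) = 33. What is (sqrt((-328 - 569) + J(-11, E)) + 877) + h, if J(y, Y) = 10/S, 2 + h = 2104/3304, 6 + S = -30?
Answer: 361638/413 + I*sqrt(32302)/6 ≈ 875.64 + 29.955*I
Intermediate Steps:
S = -36 (S = -6 - 30 = -36)
h = -563/413 (h = -2 + 2104/3304 = -2 + 2104*(1/3304) = -2 + 263/413 = -563/413 ≈ -1.3632)
E = 29/2 (E = -2 + (1/2)*33 = -2 + 33/2 = 29/2 ≈ 14.500)
J(y, Y) = -5/18 (J(y, Y) = 10/(-36) = 10*(-1/36) = -5/18)
(sqrt((-328 - 569) + J(-11, E)) + 877) + h = (sqrt((-328 - 569) - 5/18) + 877) - 563/413 = (sqrt(-897 - 5/18) + 877) - 563/413 = (sqrt(-16151/18) + 877) - 563/413 = (I*sqrt(32302)/6 + 877) - 563/413 = (877 + I*sqrt(32302)/6) - 563/413 = 361638/413 + I*sqrt(32302)/6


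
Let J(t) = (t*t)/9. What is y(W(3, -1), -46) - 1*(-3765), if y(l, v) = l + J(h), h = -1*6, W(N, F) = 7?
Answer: 3776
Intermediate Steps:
h = -6
J(t) = t**2/9 (J(t) = t**2*(1/9) = t**2/9)
y(l, v) = 4 + l (y(l, v) = l + (1/9)*(-6)**2 = l + (1/9)*36 = l + 4 = 4 + l)
y(W(3, -1), -46) - 1*(-3765) = (4 + 7) - 1*(-3765) = 11 + 3765 = 3776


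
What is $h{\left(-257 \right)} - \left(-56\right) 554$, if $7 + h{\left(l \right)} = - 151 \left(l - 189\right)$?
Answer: $98363$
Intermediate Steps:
$h{\left(l \right)} = 28532 - 151 l$ ($h{\left(l \right)} = -7 - 151 \left(l - 189\right) = -7 - 151 \left(-189 + l\right) = -7 - \left(-28539 + 151 l\right) = 28532 - 151 l$)
$h{\left(-257 \right)} - \left(-56\right) 554 = \left(28532 - -38807\right) - \left(-56\right) 554 = \left(28532 + 38807\right) - -31024 = 67339 + 31024 = 98363$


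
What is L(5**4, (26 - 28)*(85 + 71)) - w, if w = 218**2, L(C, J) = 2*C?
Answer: -46274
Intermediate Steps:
w = 47524
L(5**4, (26 - 28)*(85 + 71)) - w = 2*5**4 - 1*47524 = 2*625 - 47524 = 1250 - 47524 = -46274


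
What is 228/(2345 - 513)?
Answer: 57/458 ≈ 0.12445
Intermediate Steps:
228/(2345 - 513) = 228/1832 = (1/1832)*228 = 57/458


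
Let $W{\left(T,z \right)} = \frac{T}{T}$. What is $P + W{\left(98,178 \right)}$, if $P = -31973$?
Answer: $-31972$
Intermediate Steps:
$W{\left(T,z \right)} = 1$
$P + W{\left(98,178 \right)} = -31973 + 1 = -31972$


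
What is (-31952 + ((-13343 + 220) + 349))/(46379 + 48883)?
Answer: -22363/47631 ≈ -0.46951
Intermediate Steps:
(-31952 + ((-13343 + 220) + 349))/(46379 + 48883) = (-31952 + (-13123 + 349))/95262 = (-31952 - 12774)*(1/95262) = -44726*1/95262 = -22363/47631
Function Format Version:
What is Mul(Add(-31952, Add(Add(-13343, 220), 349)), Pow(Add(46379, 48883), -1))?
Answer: Rational(-22363, 47631) ≈ -0.46951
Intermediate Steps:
Mul(Add(-31952, Add(Add(-13343, 220), 349)), Pow(Add(46379, 48883), -1)) = Mul(Add(-31952, Add(-13123, 349)), Pow(95262, -1)) = Mul(Add(-31952, -12774), Rational(1, 95262)) = Mul(-44726, Rational(1, 95262)) = Rational(-22363, 47631)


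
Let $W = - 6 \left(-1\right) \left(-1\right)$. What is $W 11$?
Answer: $-66$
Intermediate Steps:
$W = -6$ ($W = - \left(-6\right) \left(-1\right) = \left(-1\right) 6 = -6$)
$W 11 = \left(-6\right) 11 = -66$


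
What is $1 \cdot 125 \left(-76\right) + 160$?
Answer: $-9340$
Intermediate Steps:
$1 \cdot 125 \left(-76\right) + 160 = 125 \left(-76\right) + 160 = -9500 + 160 = -9340$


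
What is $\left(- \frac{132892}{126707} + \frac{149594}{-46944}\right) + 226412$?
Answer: $\frac{673351794041545}{2974066704} \approx 2.2641 \cdot 10^{5}$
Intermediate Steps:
$\left(- \frac{132892}{126707} + \frac{149594}{-46944}\right) + 226412 = \left(\left(-132892\right) \frac{1}{126707} + 149594 \left(- \frac{1}{46944}\right)\right) + 226412 = \left(- \frac{132892}{126707} - \frac{74797}{23472}\right) + 226412 = - \frac{12596544503}{2974066704} + 226412 = \frac{673351794041545}{2974066704}$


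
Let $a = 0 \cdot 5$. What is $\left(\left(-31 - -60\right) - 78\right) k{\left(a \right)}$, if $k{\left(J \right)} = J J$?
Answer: $0$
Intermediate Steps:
$a = 0$
$k{\left(J \right)} = J^{2}$
$\left(\left(-31 - -60\right) - 78\right) k{\left(a \right)} = \left(\left(-31 - -60\right) - 78\right) 0^{2} = \left(\left(-31 + 60\right) - 78\right) 0 = \left(29 - 78\right) 0 = \left(-49\right) 0 = 0$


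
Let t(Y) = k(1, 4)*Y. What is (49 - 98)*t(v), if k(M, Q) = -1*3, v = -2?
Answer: -294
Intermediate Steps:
k(M, Q) = -3
t(Y) = -3*Y
(49 - 98)*t(v) = (49 - 98)*(-3*(-2)) = -49*6 = -294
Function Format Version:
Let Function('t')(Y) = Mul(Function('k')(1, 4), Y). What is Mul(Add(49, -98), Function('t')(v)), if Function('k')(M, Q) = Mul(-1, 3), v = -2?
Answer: -294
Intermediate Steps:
Function('k')(M, Q) = -3
Function('t')(Y) = Mul(-3, Y)
Mul(Add(49, -98), Function('t')(v)) = Mul(Add(49, -98), Mul(-3, -2)) = Mul(-49, 6) = -294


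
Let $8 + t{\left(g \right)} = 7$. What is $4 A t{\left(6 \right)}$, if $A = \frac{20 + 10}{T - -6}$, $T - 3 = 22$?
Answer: $- \frac{120}{31} \approx -3.871$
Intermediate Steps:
$T = 25$ ($T = 3 + 22 = 25$)
$A = \frac{30}{31}$ ($A = \frac{20 + 10}{25 - -6} = \frac{30}{25 + 6} = \frac{30}{31} \approx 0.96774$)
$t{\left(g \right)} = -1$ ($t{\left(g \right)} = -8 + 7 = -1$)
$4 A t{\left(6 \right)} = 4 \cdot \frac{30}{31} \left(-1\right) = \frac{120}{31} \left(-1\right) = - \frac{120}{31}$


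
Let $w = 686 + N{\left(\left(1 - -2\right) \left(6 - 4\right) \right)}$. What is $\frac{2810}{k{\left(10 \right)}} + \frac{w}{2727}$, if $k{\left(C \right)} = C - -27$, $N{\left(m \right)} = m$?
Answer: $\frac{7688474}{100899} \approx 76.2$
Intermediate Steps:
$k{\left(C \right)} = 27 + C$ ($k{\left(C \right)} = C + 27 = 27 + C$)
$w = 692$ ($w = 686 + \left(1 - -2\right) \left(6 - 4\right) = 686 + \left(1 + 2\right) 2 = 686 + 3 \cdot 2 = 686 + 6 = 692$)
$\frac{2810}{k{\left(10 \right)}} + \frac{w}{2727} = \frac{2810}{27 + 10} + \frac{692}{2727} = \frac{2810}{37} + 692 \cdot \frac{1}{2727} = 2810 \cdot \frac{1}{37} + \frac{692}{2727} = \frac{2810}{37} + \frac{692}{2727} = \frac{7688474}{100899}$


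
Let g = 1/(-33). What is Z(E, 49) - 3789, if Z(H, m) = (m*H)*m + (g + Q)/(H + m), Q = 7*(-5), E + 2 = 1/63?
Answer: -1254125258/146619 ≈ -8553.6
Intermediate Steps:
E = -125/63 (E = -2 + 1/63 = -125/63 ≈ -1.9841)
g = -1/33 ≈ -0.030303
Q = -35
Z(H, m) = -1156/(33*(H + m)) + H*m² (Z(H, m) = (m*H)*m + (-1/33 - 35)/(H + m) = (H*m)*m - 1156/(33*(H + m)) = H*m² - 1156/(33*(H + m)) = -1156/(33*(H + m)) + H*m²)
Z(E, 49) - 3789 = (-1156/33 - 125/63*49³ + (-125/63)²*49²)/(-125/63 + 49) - 3789 = (-1156/33 - 125/63*117649 + (15625/3969)*2401)/(2962/63) - 3789 = 63*(-1156/33 - 2100875/9 + 765625/81)/2962 - 3789 = (63/2962)*(-199595962/891) - 3789 = -698585867/146619 - 3789 = -1254125258/146619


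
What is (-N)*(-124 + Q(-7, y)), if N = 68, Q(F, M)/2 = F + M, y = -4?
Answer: 9928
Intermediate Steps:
Q(F, M) = 2*F + 2*M (Q(F, M) = 2*(F + M) = 2*F + 2*M)
(-N)*(-124 + Q(-7, y)) = (-1*68)*(-124 + (2*(-7) + 2*(-4))) = -68*(-124 + (-14 - 8)) = -68*(-124 - 22) = -68*(-146) = 9928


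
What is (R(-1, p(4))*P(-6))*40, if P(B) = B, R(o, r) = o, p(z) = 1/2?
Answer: 240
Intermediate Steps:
p(z) = 1/2 (p(z) = 1*(1/2) = 1/2)
(R(-1, p(4))*P(-6))*40 = -1*(-6)*40 = 6*40 = 240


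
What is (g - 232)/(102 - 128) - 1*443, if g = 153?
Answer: -11439/26 ≈ -439.96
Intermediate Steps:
(g - 232)/(102 - 128) - 1*443 = (153 - 232)/(102 - 128) - 1*443 = -79/(-26) - 443 = -79*(-1/26) - 443 = 79/26 - 443 = -11439/26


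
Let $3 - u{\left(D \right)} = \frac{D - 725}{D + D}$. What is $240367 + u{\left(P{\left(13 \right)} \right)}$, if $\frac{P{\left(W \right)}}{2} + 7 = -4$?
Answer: $\frac{10575533}{44} \approx 2.4035 \cdot 10^{5}$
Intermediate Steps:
$P{\left(W \right)} = -22$ ($P{\left(W \right)} = -14 + 2 \left(-4\right) = -14 - 8 = -22$)
$u{\left(D \right)} = 3 - \frac{-725 + D}{2 D}$ ($u{\left(D \right)} = 3 - \frac{D - 725}{D + D} = 3 - \frac{-725 + D}{2 D}$)
$240367 + u{\left(P{\left(13 \right)} \right)} = 240367 + \frac{5 \left(145 - 22\right)}{2 \left(-22\right)} = 240367 + \frac{5}{2} \left(- \frac{1}{22}\right) 123 = 240367 - \frac{615}{44} = \frac{10575533}{44}$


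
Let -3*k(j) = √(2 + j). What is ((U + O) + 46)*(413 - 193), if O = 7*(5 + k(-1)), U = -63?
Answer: 10340/3 ≈ 3446.7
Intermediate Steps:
k(j) = -√(2 + j)/3
O = 98/3 (O = 7*(5 - √(2 - 1)/3) = 7*(5 - √1/3) = 7*(5 - ⅓*1) = 7*(5 - ⅓) = 7*(14/3) = 98/3 ≈ 32.667)
((U + O) + 46)*(413 - 193) = ((-63 + 98/3) + 46)*(413 - 193) = (-91/3 + 46)*220 = (47/3)*220 = 10340/3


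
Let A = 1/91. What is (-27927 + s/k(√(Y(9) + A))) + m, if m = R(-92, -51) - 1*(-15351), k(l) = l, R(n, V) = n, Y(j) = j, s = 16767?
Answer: -12668 + 16767*√18655/410 ≈ -7082.4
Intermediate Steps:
A = 1/91 ≈ 0.010989
m = 15259 (m = -92 - 1*(-15351) = -92 + 15351 = 15259)
(-27927 + s/k(√(Y(9) + A))) + m = (-27927 + 16767/(√(9 + 1/91))) + 15259 = (-27927 + 16767/(√(820/91))) + 15259 = (-27927 + 16767/((2*√18655/91))) + 15259 = (-27927 + 16767*(√18655/410)) + 15259 = (-27927 + 16767*√18655/410) + 15259 = -12668 + 16767*√18655/410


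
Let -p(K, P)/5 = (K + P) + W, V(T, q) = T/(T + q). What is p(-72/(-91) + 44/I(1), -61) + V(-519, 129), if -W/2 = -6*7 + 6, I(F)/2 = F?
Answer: -152539/910 ≈ -167.63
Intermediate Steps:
I(F) = 2*F
W = 72 (W = -2*(-6*7 + 6) = -2*(-42 + 6) = -2*(-36) = 72)
p(K, P) = -360 - 5*K - 5*P (p(K, P) = -5*((K + P) + 72) = -5*(72 + K + P) = -360 - 5*K - 5*P)
p(-72/(-91) + 44/I(1), -61) + V(-519, 129) = (-360 - 5*(-72/(-91) + 44/((2*1))) - 5*(-61)) - 519/(-519 + 129) = (-360 - 5*(-72*(-1/91) + 44/2) + 305) - 519/(-390) = (-360 - 5*(72/91 + 44*(1/2)) + 305) - 519*(-1/390) = (-360 - 5*(72/91 + 22) + 305) + 173/130 = (-360 - 5*2074/91 + 305) + 173/130 = (-360 - 10370/91 + 305) + 173/130 = -15375/91 + 173/130 = -152539/910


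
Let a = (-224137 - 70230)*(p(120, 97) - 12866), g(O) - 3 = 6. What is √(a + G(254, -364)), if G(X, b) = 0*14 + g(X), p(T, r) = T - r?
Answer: 3*√420061710 ≈ 61486.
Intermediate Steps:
g(O) = 9 (g(O) = 3 + 6 = 9)
G(X, b) = 9 (G(X, b) = 0*14 + 9 = 0 + 9 = 9)
a = 3780555381 (a = (-224137 - 70230)*((120 - 1*97) - 12866) = -294367*((120 - 97) - 12866) = -294367*(23 - 12866) = -294367*(-12843) = 3780555381)
√(a + G(254, -364)) = √(3780555381 + 9) = √3780555390 = 3*√420061710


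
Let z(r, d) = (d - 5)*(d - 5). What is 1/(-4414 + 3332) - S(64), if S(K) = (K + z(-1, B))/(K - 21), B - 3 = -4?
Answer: -108243/46526 ≈ -2.3265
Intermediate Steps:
B = -1 (B = 3 - 4 = -1)
z(r, d) = (-5 + d)**2 (z(r, d) = (-5 + d)*(-5 + d) = (-5 + d)**2)
S(K) = (36 + K)/(-21 + K) (S(K) = (K + (-5 - 1)**2)/(K - 21) = (K + (-6)**2)/(-21 + K) = (K + 36)/(-21 + K) = (36 + K)/(-21 + K))
1/(-4414 + 3332) - S(64) = 1/(-4414 + 3332) - (36 + 64)/(-21 + 64) = 1/(-1082) - 100/43 = -1/1082 - 100/43 = -108243/46526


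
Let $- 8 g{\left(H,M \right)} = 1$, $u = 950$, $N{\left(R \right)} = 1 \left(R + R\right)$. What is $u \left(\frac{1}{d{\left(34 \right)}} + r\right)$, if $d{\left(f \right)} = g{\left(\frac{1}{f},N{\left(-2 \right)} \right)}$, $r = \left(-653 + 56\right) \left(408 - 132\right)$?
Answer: $-156541000$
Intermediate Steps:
$N{\left(R \right)} = 2 R$ ($N{\left(R \right)} = 1 \cdot 2 R = 2 R$)
$g{\left(H,M \right)} = - \frac{1}{8}$ ($g{\left(H,M \right)} = \left(- \frac{1}{8}\right) 1 = - \frac{1}{8}$)
$r = -164772$ ($r = \left(-597\right) 276 = -164772$)
$d{\left(f \right)} = - \frac{1}{8}$
$u \left(\frac{1}{d{\left(34 \right)}} + r\right) = 950 \left(\frac{1}{- \frac{1}{8}} - 164772\right) = 950 \left(-8 - 164772\right) = 950 \left(-164780\right) = -156541000$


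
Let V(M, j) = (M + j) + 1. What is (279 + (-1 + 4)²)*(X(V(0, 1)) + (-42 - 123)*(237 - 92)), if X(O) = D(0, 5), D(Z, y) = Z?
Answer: -6890400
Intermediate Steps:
V(M, j) = 1 + M + j
X(O) = 0
(279 + (-1 + 4)²)*(X(V(0, 1)) + (-42 - 123)*(237 - 92)) = (279 + (-1 + 4)²)*(0 + (-42 - 123)*(237 - 92)) = (279 + 3²)*(0 - 165*145) = (279 + 9)*(0 - 23925) = 288*(-23925) = -6890400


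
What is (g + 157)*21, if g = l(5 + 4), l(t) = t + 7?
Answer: 3633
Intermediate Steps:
l(t) = 7 + t
g = 16 (g = 7 + (5 + 4) = 7 + 9 = 16)
(g + 157)*21 = (16 + 157)*21 = 173*21 = 3633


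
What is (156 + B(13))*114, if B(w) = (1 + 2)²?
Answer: 18810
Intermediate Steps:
B(w) = 9 (B(w) = 3² = 9)
(156 + B(13))*114 = (156 + 9)*114 = 165*114 = 18810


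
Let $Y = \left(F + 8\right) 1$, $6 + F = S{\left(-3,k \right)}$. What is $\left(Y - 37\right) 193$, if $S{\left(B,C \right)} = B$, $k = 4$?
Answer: $-7334$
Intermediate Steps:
$F = -9$ ($F = -6 - 3 = -9$)
$Y = -1$ ($Y = \left(-9 + 8\right) 1 = \left(-1\right) 1 = -1$)
$\left(Y - 37\right) 193 = \left(-1 - 37\right) 193 = \left(-38\right) 193 = -7334$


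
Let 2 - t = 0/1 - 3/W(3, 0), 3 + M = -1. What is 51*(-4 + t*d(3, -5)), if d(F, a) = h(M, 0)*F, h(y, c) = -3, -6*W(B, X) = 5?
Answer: 2652/5 ≈ 530.40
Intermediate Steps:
M = -4 (M = -3 - 1 = -4)
W(B, X) = -⅚ (W(B, X) = -⅙*5 = -⅚)
d(F, a) = -3*F
t = -8/5 (t = 2 - (0/1 - 3/(-⅚)) = 2 - (0*1 - 3*(-6/5)) = 2 - (0 + 18/5) = 2 - 1*18/5 = 2 - 18/5 = -8/5 ≈ -1.6000)
51*(-4 + t*d(3, -5)) = 51*(-4 - (-24)*3/5) = 51*(-4 - 8/5*(-9)) = 51*(-4 + 72/5) = 51*(52/5) = 2652/5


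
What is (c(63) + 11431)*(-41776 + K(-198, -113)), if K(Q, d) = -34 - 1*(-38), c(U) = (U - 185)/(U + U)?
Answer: -10026561008/21 ≈ -4.7746e+8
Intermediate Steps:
c(U) = (-185 + U)/(2*U) (c(U) = (-185 + U)/((2*U)) = (-185 + U)*(1/(2*U)) = (-185 + U)/(2*U))
K(Q, d) = 4 (K(Q, d) = -34 + 38 = 4)
(c(63) + 11431)*(-41776 + K(-198, -113)) = ((½)*(-185 + 63)/63 + 11431)*(-41776 + 4) = ((½)*(1/63)*(-122) + 11431)*(-41772) = (-61/63 + 11431)*(-41772) = (720092/63)*(-41772) = -10026561008/21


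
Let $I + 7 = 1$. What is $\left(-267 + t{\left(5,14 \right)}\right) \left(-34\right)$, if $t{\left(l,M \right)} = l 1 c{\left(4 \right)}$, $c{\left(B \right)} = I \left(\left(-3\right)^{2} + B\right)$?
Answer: $22338$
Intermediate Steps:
$I = -6$ ($I = -7 + 1 = -6$)
$c{\left(B \right)} = -54 - 6 B$ ($c{\left(B \right)} = - 6 \left(\left(-3\right)^{2} + B\right) = - 6 \left(9 + B\right) = -54 - 6 B$)
$t{\left(l,M \right)} = - 78 l$ ($t{\left(l,M \right)} = l 1 \left(-54 - 24\right) = l \left(-54 - 24\right) = l \left(-78\right) = - 78 l$)
$\left(-267 + t{\left(5,14 \right)}\right) \left(-34\right) = \left(-267 - 390\right) \left(-34\right) = \left(-657\right) \left(-34\right) = 22338$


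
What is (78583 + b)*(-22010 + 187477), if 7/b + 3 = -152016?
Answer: 282383832783670/21717 ≈ 1.3003e+10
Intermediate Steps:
b = -1/21717 (b = 7/(-3 - 152016) = 7/(-152019) = 7*(-1/152019) = -1/21717 ≈ -4.6047e-5)
(78583 + b)*(-22010 + 187477) = (78583 - 1/21717)*(-22010 + 187477) = (1706587010/21717)*165467 = 282383832783670/21717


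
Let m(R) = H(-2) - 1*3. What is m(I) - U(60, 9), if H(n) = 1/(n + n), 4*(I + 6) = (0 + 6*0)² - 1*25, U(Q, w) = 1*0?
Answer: -13/4 ≈ -3.2500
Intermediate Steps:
U(Q, w) = 0
I = -49/4 (I = -6 + ((0 + 6*0)² - 1*25)/4 = -6 + ((0 + 0)² - 25)/4 = -6 + (0² - 25)/4 = -6 + (0 - 25)/4 = -6 + (¼)*(-25) = -6 - 25/4 = -49/4 ≈ -12.250)
H(n) = 1/(2*n)
m(R) = -13/4 (m(R) = (½)/(-2) - 1*3 = (½)*(-½) - 3 = -¼ - 3 = -13/4)
m(I) - U(60, 9) = -13/4 - 1*0 = -13/4 + 0 = -13/4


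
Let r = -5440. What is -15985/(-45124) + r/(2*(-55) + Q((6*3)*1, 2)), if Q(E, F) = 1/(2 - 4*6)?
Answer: 5439140005/109245204 ≈ 49.788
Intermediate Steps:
Q(E, F) = -1/22 (Q(E, F) = 1/(2 - 24) = 1/(-22) = -1/22)
-15985/(-45124) + r/(2*(-55) + Q((6*3)*1, 2)) = -15985/(-45124) - 5440/(2*(-55) - 1/22) = -15985*(-1/45124) - 5440/(-110 - 1/22) = 15985/45124 - 5440/(-2421/22) = 15985/45124 - 5440*(-22/2421) = 15985/45124 + 119680/2421 = 5439140005/109245204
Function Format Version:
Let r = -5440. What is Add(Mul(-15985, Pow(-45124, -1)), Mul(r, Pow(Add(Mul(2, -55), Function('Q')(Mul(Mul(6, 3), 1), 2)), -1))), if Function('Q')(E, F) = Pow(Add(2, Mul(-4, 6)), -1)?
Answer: Rational(5439140005, 109245204) ≈ 49.788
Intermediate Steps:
Function('Q')(E, F) = Rational(-1, 22) (Function('Q')(E, F) = Pow(Add(2, -24), -1) = Pow(-22, -1) = Rational(-1, 22))
Add(Mul(-15985, Pow(-45124, -1)), Mul(r, Pow(Add(Mul(2, -55), Function('Q')(Mul(Mul(6, 3), 1), 2)), -1))) = Add(Mul(-15985, Pow(-45124, -1)), Mul(-5440, Pow(Add(Mul(2, -55), Rational(-1, 22)), -1))) = Add(Mul(-15985, Rational(-1, 45124)), Mul(-5440, Pow(Add(-110, Rational(-1, 22)), -1))) = Add(Rational(15985, 45124), Mul(-5440, Pow(Rational(-2421, 22), -1))) = Add(Rational(15985, 45124), Mul(-5440, Rational(-22, 2421))) = Add(Rational(15985, 45124), Rational(119680, 2421)) = Rational(5439140005, 109245204)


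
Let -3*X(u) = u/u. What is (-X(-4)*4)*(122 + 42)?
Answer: 656/3 ≈ 218.67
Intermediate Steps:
X(u) = -⅓ (X(u) = -u/(3*u) = -⅓*1 = -⅓)
(-X(-4)*4)*(122 + 42) = (-1*(-⅓)*4)*(122 + 42) = ((⅓)*4)*164 = (4/3)*164 = 656/3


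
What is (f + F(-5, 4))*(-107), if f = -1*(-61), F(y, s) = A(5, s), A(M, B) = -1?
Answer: -6420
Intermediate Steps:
F(y, s) = -1
f = 61
(f + F(-5, 4))*(-107) = (61 - 1)*(-107) = 60*(-107) = -6420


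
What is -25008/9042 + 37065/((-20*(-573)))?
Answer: 539445/1151348 ≈ 0.46853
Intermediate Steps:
-25008/9042 + 37065/((-20*(-573))) = -25008*1/9042 + 37065/11460 = -4168/1507 + 37065*(1/11460) = -4168/1507 + 2471/764 = 539445/1151348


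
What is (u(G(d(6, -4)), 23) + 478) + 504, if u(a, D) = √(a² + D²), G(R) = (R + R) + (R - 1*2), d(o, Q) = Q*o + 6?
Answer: 982 + √3665 ≈ 1042.5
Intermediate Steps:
d(o, Q) = 6 + Q*o
G(R) = -2 + 3*R (G(R) = 2*R + (R - 2) = 2*R + (-2 + R) = -2 + 3*R)
u(a, D) = √(D² + a²)
(u(G(d(6, -4)), 23) + 478) + 504 = (√(23² + (-2 + 3*(6 - 4*6))²) + 478) + 504 = (√(529 + (-2 + 3*(6 - 24))²) + 478) + 504 = (√(529 + (-2 + 3*(-18))²) + 478) + 504 = (√(529 + (-2 - 54)²) + 478) + 504 = (√(529 + (-56)²) + 478) + 504 = (√(529 + 3136) + 478) + 504 = (√3665 + 478) + 504 = (478 + √3665) + 504 = 982 + √3665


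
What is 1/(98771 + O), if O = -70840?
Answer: 1/27931 ≈ 3.5802e-5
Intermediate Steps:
1/(98771 + O) = 1/(98771 - 70840) = 1/27931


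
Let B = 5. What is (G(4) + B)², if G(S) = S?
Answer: 81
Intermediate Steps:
(G(4) + B)² = (4 + 5)² = 9² = 81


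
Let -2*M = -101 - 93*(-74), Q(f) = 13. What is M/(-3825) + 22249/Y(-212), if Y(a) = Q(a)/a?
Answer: -36083340047/99450 ≈ -3.6283e+5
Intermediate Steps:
M = -6781/2 (M = -(-101 - 93*(-74))/2 = -(-101 + 6882)/2 = -½*6781 = -6781/2 ≈ -3390.5)
Y(a) = 13/a
M/(-3825) + 22249/Y(-212) = -6781/2/(-3825) + 22249/((13/(-212))) = -6781/2*(-1/3825) + 22249/((13*(-1/212))) = 6781/7650 + 22249/(-13/212) = 6781/7650 + 22249*(-212/13) = 6781/7650 - 4716788/13 = -36083340047/99450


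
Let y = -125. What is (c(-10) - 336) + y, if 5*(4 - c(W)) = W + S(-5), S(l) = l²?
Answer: -460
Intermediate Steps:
c(W) = -1 - W/5 (c(W) = 4 - (W + (-5)²)/5 = 4 - (W + 25)/5 = 4 - (25 + W)/5 = 4 + (-5 - W/5) = -1 - W/5)
(c(-10) - 336) + y = ((-1 - ⅕*(-10)) - 336) - 125 = ((-1 + 2) - 336) - 125 = (1 - 336) - 125 = -335 - 125 = -460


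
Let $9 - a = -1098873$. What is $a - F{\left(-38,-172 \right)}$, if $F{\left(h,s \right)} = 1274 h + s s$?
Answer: $1117710$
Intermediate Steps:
$F{\left(h,s \right)} = s^{2} + 1274 h$ ($F{\left(h,s \right)} = 1274 h + s^{2} = s^{2} + 1274 h$)
$a = 1098882$ ($a = 9 - -1098873 = 9 + 1098873 = 1098882$)
$a - F{\left(-38,-172 \right)} = 1098882 - \left(\left(-172\right)^{2} + 1274 \left(-38\right)\right) = 1098882 - \left(29584 - 48412\right) = 1098882 - -18828 = 1098882 + 18828 = 1117710$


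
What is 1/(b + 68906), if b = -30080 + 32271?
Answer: 1/71097 ≈ 1.4065e-5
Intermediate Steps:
b = 2191
1/(b + 68906) = 1/(2191 + 68906) = 1/71097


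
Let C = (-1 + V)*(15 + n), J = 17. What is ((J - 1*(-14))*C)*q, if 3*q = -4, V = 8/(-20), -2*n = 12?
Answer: 2604/5 ≈ 520.80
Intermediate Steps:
n = -6 (n = -1/2*12 = -6)
V = -2/5 (V = 8*(-1/20) = -2/5 ≈ -0.40000)
q = -4/3 (q = (1/3)*(-4) = -4/3 ≈ -1.3333)
C = -63/5 (C = (-1 - 2/5)*(15 - 6) = -7/5*9 = -63/5 ≈ -12.600)
((J - 1*(-14))*C)*q = ((17 - 1*(-14))*(-63/5))*(-4/3) = ((17 + 14)*(-63/5))*(-4/3) = (31*(-63/5))*(-4/3) = -1953/5*(-4/3) = 2604/5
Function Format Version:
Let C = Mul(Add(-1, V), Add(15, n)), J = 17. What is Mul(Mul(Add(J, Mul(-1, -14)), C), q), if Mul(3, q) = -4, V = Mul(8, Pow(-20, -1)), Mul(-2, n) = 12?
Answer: Rational(2604, 5) ≈ 520.80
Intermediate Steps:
n = -6 (n = Mul(Rational(-1, 2), 12) = -6)
V = Rational(-2, 5) (V = Mul(8, Rational(-1, 20)) = Rational(-2, 5) ≈ -0.40000)
q = Rational(-4, 3) (q = Mul(Rational(1, 3), -4) = Rational(-4, 3) ≈ -1.3333)
C = Rational(-63, 5) (C = Mul(Add(-1, Rational(-2, 5)), Add(15, -6)) = Mul(Rational(-7, 5), 9) = Rational(-63, 5) ≈ -12.600)
Mul(Mul(Add(J, Mul(-1, -14)), C), q) = Mul(Mul(Add(17, Mul(-1, -14)), Rational(-63, 5)), Rational(-4, 3)) = Mul(Mul(Add(17, 14), Rational(-63, 5)), Rational(-4, 3)) = Mul(Mul(31, Rational(-63, 5)), Rational(-4, 3)) = Mul(Rational(-1953, 5), Rational(-4, 3)) = Rational(2604, 5)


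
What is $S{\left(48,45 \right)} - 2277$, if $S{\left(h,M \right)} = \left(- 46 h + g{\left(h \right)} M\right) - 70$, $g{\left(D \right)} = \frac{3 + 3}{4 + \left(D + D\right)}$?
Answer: $- \frac{45523}{10} \approx -4552.3$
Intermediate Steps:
$g{\left(D \right)} = \frac{6}{4 + 2 D}$
$S{\left(h,M \right)} = -70 - 46 h + \frac{3 M}{2 + h}$ ($S{\left(h,M \right)} = \left(- 46 h + \frac{3}{2 + h} M\right) - 70 = \left(- 46 h + \frac{3 M}{2 + h}\right) - 70 = -70 - 46 h + \frac{3 M}{2 + h}$)
$S{\left(48,45 \right)} - 2277 = \frac{-140 - 7776 - 46 \cdot 48^{2} + 3 \cdot 45}{2 + 48} - 2277 = \frac{-140 - 7776 - 105984 + 135}{50} - 2277 = \frac{1}{50} \left(-113765\right) - 2277 = - \frac{22753}{10} - 2277 = - \frac{45523}{10}$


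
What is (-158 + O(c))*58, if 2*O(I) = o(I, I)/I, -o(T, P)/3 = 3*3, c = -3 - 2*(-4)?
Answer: -46603/5 ≈ -9320.6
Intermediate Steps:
c = 5 (c = -3 + 8 = 5)
o(T, P) = -27 (o(T, P) = -9*3 = -3*9 = -27)
O(I) = -27/(2*I) (O(I) = (-27/I)/2 = -27/(2*I))
(-158 + O(c))*58 = (-158 - 27/2/5)*58 = (-158 - 27/2*⅕)*58 = (-158 - 27/10)*58 = -1607/10*58 = -46603/5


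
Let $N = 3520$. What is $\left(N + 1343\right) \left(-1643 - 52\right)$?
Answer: $-8242785$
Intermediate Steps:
$\left(N + 1343\right) \left(-1643 - 52\right) = \left(3520 + 1343\right) \left(-1643 - 52\right) = 4863 \left(-1695\right) = -8242785$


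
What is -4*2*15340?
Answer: -122720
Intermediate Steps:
-4*2*15340 = -8*15340 = -122720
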